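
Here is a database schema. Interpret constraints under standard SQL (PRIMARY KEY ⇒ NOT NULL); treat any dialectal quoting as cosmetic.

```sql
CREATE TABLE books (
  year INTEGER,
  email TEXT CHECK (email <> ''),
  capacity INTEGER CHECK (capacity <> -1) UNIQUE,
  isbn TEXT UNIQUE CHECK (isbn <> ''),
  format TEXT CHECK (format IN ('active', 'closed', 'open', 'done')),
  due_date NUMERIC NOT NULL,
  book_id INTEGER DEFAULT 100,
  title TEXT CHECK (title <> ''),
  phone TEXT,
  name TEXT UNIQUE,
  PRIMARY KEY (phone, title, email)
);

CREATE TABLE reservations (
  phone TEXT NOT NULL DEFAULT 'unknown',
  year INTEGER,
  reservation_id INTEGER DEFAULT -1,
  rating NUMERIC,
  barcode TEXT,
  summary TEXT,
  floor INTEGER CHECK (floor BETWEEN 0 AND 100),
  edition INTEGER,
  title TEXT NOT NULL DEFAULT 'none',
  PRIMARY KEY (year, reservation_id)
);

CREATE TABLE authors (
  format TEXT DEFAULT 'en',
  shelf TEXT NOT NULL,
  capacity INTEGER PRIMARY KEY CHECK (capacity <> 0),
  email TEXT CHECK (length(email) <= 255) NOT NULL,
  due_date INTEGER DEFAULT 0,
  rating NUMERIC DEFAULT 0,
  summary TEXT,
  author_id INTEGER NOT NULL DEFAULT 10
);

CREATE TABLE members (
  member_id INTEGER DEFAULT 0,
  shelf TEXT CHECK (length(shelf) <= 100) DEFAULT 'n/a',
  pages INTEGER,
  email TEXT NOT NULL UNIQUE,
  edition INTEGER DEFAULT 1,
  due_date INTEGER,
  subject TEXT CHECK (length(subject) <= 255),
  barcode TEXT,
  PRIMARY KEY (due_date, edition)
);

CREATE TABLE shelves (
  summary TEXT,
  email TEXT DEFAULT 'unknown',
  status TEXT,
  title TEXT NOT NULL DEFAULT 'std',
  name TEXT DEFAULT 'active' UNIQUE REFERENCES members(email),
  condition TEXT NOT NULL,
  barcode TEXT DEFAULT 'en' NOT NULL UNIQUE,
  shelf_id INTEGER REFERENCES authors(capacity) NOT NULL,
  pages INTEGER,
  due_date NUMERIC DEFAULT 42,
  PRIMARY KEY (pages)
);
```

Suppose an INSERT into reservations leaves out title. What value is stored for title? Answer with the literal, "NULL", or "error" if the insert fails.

'none'

title has an explicit DEFAULT 'none'.
When the column is omitted from an INSERT, that default is used.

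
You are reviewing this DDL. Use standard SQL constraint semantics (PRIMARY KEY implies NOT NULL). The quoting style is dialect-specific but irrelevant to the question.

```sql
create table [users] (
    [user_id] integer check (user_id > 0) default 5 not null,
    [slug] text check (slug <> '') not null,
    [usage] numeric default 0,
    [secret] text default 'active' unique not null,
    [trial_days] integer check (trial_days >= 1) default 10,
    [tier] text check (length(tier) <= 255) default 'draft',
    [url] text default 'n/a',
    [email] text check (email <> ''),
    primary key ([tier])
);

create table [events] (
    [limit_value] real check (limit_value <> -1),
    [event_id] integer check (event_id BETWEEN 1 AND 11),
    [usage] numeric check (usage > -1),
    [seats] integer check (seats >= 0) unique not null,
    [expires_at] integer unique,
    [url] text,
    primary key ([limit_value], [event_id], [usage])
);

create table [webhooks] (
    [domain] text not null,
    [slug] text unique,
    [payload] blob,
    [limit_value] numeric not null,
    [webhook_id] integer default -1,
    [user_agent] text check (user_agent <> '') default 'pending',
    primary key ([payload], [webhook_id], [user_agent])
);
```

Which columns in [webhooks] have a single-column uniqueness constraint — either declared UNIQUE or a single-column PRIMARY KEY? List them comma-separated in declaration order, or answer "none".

slug

- domain: no UNIQUE or single-column PK constraint.
- slug: declared UNIQUE → unique.
- payload: part of a composite PRIMARY KEY — only the tuple is unique, not this column on its own.
- limit_value: no UNIQUE or single-column PK constraint.
- webhook_id: part of a composite PRIMARY KEY — only the tuple is unique, not this column on its own.
- user_agent: part of a composite PRIMARY KEY — only the tuple is unique, not this column on its own.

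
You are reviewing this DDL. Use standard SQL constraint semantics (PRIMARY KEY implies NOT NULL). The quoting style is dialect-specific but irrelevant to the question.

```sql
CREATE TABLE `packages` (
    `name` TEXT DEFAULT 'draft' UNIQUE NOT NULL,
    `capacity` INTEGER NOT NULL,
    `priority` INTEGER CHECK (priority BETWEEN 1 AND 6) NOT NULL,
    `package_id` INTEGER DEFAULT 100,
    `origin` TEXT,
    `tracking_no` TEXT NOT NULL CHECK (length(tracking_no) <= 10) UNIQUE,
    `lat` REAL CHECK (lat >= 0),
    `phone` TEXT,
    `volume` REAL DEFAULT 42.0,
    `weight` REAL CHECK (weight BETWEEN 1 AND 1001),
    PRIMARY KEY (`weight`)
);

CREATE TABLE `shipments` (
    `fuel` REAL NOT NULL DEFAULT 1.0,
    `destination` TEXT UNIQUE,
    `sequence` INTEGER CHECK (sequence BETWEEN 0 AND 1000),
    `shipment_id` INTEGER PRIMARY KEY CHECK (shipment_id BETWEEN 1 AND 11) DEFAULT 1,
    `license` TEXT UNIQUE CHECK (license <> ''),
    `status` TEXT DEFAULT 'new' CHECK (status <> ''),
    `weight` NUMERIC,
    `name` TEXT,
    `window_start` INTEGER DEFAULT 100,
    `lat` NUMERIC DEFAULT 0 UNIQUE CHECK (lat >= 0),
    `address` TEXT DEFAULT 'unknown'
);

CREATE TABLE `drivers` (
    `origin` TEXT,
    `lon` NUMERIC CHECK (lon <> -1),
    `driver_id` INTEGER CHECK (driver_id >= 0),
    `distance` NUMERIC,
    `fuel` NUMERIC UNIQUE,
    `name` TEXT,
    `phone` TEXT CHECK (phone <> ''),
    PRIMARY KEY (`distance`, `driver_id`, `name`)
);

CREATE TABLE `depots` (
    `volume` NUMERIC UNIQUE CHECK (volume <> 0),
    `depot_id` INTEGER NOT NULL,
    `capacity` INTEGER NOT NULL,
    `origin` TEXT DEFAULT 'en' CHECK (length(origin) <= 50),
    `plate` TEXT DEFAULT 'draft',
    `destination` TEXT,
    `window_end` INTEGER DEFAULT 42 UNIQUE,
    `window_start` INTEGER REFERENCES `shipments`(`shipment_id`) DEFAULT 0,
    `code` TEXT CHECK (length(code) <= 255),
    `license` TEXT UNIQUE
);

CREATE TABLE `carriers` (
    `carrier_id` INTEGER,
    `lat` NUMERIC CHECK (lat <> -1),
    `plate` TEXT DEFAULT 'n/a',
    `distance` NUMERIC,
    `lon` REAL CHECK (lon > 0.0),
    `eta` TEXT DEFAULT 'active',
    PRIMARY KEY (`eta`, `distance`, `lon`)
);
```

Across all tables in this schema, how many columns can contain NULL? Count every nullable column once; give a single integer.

packages: 5 nullable (package_id, origin, lat, phone, volume — PK (weight) and explicit NOT NULL columns excluded).
shipments: 9 nullable (destination, sequence, license, status, weight, name, window_start, lat, address — PK (shipment_id) and explicit NOT NULL columns excluded).
drivers: 4 nullable (origin, lon, fuel, phone — PK (distance, driver_id, name) and explicit NOT NULL columns excluded).
depots: 8 nullable (volume, origin, plate, destination, window_end, window_start, code, license — PK none and explicit NOT NULL columns excluded).
carriers: 3 nullable (carrier_id, lat, plate — PK (eta, distance, lon) and explicit NOT NULL columns excluded).
Total: 5 + 9 + 4 + 8 + 3 = 29.

29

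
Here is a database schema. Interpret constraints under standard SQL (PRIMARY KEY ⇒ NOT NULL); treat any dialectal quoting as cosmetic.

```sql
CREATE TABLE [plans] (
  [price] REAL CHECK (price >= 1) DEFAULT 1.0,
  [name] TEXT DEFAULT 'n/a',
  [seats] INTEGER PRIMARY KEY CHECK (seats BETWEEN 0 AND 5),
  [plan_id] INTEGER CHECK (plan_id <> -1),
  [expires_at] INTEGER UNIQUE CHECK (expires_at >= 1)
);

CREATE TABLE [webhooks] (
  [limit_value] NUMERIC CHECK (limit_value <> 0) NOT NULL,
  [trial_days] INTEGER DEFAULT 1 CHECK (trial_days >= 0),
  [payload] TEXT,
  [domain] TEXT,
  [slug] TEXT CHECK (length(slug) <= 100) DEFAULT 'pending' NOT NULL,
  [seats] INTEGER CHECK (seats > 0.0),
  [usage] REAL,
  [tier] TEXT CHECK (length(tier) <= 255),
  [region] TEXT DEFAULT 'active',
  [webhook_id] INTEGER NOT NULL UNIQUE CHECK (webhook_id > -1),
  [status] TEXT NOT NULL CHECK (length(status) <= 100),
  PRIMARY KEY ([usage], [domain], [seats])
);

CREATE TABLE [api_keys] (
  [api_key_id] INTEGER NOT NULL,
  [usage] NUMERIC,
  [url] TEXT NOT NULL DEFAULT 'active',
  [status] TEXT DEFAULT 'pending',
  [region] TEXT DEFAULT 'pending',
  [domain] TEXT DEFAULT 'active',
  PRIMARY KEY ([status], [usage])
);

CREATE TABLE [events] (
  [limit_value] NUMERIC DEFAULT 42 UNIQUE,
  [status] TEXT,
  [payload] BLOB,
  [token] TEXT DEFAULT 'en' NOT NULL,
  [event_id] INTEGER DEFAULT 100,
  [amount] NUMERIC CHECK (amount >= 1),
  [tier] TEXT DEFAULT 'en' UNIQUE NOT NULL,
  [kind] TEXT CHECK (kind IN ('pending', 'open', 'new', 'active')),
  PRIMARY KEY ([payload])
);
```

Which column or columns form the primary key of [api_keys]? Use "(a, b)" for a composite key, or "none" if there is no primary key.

(status, usage)

A table-level PRIMARY KEY clause names 2 columns: status, usage.
This is a composite key — the combination is unique, not each column individually.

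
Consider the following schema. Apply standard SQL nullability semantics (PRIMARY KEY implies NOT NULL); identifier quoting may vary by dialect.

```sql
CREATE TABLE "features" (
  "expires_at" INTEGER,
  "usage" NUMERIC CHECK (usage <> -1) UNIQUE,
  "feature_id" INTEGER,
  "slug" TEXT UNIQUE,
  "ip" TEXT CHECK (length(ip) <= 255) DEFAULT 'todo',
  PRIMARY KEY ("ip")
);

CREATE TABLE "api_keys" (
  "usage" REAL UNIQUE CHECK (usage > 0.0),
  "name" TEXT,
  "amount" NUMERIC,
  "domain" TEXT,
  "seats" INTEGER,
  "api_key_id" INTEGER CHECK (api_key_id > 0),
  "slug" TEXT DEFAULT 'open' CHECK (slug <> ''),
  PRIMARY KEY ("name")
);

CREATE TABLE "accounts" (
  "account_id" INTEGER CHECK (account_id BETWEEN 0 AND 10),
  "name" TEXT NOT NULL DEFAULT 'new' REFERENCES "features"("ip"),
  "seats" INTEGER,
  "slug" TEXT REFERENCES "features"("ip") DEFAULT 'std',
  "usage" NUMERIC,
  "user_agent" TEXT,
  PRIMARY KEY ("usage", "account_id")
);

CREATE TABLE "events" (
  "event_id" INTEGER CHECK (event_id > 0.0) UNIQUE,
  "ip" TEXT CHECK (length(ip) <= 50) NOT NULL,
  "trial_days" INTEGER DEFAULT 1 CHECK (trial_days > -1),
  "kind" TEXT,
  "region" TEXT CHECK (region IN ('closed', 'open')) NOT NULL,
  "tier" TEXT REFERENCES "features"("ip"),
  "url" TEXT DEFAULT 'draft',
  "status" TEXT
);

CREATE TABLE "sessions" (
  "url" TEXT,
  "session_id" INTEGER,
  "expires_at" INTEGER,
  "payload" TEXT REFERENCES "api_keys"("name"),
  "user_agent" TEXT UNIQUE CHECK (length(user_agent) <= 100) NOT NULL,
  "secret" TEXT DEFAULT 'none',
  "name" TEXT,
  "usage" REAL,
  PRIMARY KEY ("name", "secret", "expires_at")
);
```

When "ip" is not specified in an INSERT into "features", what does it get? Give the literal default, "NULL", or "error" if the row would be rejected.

ip has an explicit DEFAULT 'todo'.
When the column is omitted from an INSERT, that default is used.

'todo'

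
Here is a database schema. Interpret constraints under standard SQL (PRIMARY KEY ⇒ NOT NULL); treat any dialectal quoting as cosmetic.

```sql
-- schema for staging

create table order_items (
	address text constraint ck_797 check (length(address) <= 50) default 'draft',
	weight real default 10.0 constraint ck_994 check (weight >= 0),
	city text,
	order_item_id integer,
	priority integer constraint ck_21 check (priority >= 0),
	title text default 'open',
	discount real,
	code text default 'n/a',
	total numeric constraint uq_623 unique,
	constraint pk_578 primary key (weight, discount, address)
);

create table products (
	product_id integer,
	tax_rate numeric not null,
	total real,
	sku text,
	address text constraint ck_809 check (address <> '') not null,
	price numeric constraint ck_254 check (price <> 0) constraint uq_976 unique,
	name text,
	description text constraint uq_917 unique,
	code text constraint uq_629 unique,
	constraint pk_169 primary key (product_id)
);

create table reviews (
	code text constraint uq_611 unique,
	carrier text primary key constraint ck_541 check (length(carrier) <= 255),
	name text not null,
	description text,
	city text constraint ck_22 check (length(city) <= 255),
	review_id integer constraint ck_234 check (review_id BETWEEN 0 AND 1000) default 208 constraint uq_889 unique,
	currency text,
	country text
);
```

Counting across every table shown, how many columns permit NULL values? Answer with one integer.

18

order_items: 6 nullable (city, order_item_id, priority, title, code, total — PK (weight, discount, address) and explicit NOT NULL columns excluded).
products: 6 nullable (total, sku, price, name, description, code — PK (product_id) and explicit NOT NULL columns excluded).
reviews: 6 nullable (code, description, city, review_id, currency, country — PK (carrier) and explicit NOT NULL columns excluded).
Total: 6 + 6 + 6 = 18.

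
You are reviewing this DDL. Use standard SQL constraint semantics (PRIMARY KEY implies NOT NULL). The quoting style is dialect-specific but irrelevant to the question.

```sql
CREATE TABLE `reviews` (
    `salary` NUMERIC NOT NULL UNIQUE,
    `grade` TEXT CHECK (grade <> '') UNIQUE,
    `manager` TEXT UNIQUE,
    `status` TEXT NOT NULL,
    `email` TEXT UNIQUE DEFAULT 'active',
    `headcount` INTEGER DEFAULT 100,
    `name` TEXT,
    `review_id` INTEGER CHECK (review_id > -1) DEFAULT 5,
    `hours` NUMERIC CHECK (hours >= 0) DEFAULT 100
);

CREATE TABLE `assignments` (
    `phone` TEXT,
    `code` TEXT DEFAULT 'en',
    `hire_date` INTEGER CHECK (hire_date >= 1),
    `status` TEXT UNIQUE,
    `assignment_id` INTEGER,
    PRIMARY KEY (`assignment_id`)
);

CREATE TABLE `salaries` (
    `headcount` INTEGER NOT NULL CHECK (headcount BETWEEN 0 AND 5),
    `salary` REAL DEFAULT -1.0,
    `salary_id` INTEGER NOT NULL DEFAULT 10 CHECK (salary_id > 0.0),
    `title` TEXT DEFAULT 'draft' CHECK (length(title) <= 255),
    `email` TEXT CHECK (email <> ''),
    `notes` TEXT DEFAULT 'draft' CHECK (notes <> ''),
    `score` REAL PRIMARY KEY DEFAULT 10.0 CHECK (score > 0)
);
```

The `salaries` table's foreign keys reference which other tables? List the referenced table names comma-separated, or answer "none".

none

No column in salaries has a REFERENCES clause.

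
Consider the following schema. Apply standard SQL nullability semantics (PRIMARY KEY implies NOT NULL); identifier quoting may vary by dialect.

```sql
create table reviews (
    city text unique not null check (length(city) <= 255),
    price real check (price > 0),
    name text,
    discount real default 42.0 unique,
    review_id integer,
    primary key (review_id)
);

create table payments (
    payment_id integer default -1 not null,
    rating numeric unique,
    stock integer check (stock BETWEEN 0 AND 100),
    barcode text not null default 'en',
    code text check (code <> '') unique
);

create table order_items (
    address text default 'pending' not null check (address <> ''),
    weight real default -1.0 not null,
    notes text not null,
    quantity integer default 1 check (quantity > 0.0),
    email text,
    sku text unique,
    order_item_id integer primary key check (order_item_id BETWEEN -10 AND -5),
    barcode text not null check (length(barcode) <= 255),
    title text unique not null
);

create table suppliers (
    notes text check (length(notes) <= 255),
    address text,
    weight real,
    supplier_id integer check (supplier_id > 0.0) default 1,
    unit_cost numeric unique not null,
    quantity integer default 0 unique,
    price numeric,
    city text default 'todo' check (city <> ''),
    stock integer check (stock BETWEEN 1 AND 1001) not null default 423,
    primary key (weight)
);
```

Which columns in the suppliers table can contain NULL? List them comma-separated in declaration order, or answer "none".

- notes: CHECK does not forbid NULL (a CHECK constraint passes when its expression is NULL) → nullable.
- address: no NOT NULL constraint applies → nullable.
- weight: part of the PRIMARY KEY, which implies NOT NULL → not nullable.
- supplier_id: CHECK does not forbid NULL (a CHECK constraint passes when its expression is NULL) → nullable.
- unit_cost: declared NOT NULL → not nullable.
- quantity: UNIQUE does not imply NOT NULL → nullable.
- price: no NOT NULL constraint applies → nullable.
- city: CHECK does not forbid NULL (a CHECK constraint passes when its expression is NULL) → nullable.
- stock: declared NOT NULL → not nullable.

notes, address, supplier_id, quantity, price, city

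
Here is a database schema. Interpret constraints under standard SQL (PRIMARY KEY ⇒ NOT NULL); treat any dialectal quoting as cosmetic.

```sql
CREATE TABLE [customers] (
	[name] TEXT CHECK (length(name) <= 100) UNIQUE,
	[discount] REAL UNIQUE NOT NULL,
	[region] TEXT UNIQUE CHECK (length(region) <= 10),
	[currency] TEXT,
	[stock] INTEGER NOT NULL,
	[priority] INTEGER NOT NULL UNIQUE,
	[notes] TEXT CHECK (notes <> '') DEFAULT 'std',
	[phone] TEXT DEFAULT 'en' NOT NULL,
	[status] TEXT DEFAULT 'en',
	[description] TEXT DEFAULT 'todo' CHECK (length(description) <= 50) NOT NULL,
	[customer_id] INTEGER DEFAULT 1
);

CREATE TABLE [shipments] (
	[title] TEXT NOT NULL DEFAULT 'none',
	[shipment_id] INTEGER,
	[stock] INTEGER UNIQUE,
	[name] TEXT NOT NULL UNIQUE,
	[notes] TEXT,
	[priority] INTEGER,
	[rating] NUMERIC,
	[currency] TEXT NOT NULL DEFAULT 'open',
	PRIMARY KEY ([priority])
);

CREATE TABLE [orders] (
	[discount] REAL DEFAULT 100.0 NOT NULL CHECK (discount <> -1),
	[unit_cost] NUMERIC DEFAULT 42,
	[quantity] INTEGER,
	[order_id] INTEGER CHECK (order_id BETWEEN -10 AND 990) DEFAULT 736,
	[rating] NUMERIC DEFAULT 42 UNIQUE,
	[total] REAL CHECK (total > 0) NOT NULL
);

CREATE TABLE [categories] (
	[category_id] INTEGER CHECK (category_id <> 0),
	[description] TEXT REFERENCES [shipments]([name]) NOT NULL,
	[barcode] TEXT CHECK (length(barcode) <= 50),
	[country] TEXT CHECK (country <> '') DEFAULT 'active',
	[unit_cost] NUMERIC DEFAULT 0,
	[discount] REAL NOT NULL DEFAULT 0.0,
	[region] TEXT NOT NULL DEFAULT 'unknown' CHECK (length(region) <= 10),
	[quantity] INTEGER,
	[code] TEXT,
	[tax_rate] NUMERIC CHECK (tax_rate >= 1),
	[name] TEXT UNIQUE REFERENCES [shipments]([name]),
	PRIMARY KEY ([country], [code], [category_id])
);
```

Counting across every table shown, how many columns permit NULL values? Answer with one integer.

19

customers: 6 nullable (name, region, currency, notes, status, customer_id — PK none and explicit NOT NULL columns excluded).
shipments: 4 nullable (shipment_id, stock, notes, rating — PK (priority) and explicit NOT NULL columns excluded).
orders: 4 nullable (unit_cost, quantity, order_id, rating — PK none and explicit NOT NULL columns excluded).
categories: 5 nullable (barcode, unit_cost, quantity, tax_rate, name — PK (country, code, category_id) and explicit NOT NULL columns excluded).
Total: 6 + 4 + 4 + 5 = 19.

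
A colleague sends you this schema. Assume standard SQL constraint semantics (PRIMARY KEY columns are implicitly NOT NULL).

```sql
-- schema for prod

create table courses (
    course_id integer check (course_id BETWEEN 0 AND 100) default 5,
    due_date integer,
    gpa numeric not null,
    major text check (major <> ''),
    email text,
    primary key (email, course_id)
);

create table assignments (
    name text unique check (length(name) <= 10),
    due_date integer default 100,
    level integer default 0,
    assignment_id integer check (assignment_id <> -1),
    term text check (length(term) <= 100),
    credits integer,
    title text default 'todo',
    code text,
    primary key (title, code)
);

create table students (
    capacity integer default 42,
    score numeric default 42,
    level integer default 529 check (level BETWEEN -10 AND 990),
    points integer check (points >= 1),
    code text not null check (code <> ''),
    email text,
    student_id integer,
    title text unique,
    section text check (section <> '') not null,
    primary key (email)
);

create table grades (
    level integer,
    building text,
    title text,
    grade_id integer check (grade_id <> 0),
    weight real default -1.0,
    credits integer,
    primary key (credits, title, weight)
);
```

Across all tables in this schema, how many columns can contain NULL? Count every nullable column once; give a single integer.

courses: 2 nullable (due_date, major — PK (email, course_id) and explicit NOT NULL columns excluded).
assignments: 6 nullable (name, due_date, level, assignment_id, term, credits — PK (title, code) and explicit NOT NULL columns excluded).
students: 6 nullable (capacity, score, level, points, student_id, title — PK (email) and explicit NOT NULL columns excluded).
grades: 3 nullable (level, building, grade_id — PK (credits, title, weight) and explicit NOT NULL columns excluded).
Total: 2 + 6 + 6 + 3 = 17.

17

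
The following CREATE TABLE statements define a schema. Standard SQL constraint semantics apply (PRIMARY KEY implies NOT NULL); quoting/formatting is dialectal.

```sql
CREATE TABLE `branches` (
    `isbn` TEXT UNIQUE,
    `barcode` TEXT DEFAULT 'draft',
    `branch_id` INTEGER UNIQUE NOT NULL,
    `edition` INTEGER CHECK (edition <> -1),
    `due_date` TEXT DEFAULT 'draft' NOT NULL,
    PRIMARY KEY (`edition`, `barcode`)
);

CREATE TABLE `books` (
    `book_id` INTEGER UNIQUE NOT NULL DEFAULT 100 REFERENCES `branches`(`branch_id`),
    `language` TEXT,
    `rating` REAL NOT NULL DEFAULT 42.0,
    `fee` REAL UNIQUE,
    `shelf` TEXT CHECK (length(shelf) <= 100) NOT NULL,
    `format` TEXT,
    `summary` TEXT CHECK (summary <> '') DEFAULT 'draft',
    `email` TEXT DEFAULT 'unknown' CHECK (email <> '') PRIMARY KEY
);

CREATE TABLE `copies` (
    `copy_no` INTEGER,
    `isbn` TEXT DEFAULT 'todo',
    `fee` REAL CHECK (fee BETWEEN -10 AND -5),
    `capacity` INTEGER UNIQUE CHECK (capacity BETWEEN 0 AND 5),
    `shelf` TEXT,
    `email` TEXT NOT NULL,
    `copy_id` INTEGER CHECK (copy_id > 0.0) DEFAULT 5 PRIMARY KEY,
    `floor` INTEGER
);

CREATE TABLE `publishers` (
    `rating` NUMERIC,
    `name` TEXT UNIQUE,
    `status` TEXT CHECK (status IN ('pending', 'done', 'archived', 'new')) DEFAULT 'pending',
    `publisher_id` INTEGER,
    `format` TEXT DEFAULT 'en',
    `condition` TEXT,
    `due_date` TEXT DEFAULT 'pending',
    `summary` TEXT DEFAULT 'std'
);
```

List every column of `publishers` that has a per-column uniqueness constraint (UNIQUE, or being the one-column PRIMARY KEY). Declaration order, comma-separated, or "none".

- rating: no UNIQUE or single-column PK constraint.
- name: declared UNIQUE → unique.
- status: no UNIQUE or single-column PK constraint.
- publisher_id: no UNIQUE or single-column PK constraint.
- format: no UNIQUE or single-column PK constraint.
- condition: no UNIQUE or single-column PK constraint.
- due_date: no UNIQUE or single-column PK constraint.
- summary: no UNIQUE or single-column PK constraint.

name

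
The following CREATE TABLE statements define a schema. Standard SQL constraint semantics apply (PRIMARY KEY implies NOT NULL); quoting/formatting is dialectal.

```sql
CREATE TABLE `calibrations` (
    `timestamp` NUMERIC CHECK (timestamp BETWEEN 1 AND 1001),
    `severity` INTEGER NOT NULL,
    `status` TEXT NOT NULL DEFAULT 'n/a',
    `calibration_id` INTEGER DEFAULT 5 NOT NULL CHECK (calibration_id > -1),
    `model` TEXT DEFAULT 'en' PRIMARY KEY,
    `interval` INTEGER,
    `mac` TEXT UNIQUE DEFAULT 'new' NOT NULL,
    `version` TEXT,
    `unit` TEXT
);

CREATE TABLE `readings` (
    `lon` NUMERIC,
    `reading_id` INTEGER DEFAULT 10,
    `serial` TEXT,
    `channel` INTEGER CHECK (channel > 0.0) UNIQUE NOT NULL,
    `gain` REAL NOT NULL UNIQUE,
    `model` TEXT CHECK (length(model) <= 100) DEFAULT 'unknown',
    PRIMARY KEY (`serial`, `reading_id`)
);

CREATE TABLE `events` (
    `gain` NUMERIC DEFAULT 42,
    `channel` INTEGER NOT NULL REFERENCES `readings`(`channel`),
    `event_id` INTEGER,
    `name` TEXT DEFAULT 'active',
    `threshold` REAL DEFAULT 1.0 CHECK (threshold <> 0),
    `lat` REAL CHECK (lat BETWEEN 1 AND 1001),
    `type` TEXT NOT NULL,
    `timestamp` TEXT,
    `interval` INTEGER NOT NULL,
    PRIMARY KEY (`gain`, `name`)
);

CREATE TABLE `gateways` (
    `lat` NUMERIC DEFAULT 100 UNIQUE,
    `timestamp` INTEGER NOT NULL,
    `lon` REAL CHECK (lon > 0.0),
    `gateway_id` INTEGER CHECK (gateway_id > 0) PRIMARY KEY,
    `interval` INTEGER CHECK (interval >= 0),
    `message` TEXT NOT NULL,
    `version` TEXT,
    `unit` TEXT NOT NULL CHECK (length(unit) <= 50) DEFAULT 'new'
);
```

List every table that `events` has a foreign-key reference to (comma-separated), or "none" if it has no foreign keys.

readings

- channel REFERENCES readings(channel).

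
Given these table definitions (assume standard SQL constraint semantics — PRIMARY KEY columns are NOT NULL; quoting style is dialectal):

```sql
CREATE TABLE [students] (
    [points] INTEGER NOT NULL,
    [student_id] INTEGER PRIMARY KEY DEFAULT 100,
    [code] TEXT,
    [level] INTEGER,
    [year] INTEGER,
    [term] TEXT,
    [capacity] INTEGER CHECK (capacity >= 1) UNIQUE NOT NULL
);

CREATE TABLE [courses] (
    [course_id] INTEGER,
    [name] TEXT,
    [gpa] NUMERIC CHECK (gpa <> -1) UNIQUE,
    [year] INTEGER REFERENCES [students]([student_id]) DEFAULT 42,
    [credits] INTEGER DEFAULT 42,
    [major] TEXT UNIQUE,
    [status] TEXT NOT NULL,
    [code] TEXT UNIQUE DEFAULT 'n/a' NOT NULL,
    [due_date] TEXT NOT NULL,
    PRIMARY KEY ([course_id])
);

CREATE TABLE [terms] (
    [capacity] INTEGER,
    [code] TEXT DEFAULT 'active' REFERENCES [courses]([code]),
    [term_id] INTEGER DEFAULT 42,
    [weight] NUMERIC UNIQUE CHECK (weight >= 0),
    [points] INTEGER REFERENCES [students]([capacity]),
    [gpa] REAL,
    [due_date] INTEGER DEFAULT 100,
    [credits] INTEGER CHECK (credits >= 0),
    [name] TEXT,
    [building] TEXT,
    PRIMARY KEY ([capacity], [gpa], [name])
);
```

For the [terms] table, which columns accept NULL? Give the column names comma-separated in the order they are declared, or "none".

code, term_id, weight, points, due_date, credits, building

- capacity: part of the PRIMARY KEY, which implies NOT NULL → not nullable.
- code: a foreign key column may be NULL unless separately constrained → nullable.
- term_id: DEFAULT only fills an omitted column; an explicit NULL is still allowed → nullable.
- weight: CHECK does not forbid NULL (a CHECK constraint passes when its expression is NULL) → nullable.
- points: a foreign key column may be NULL unless separately constrained → nullable.
- gpa: part of the PRIMARY KEY, which implies NOT NULL → not nullable.
- due_date: DEFAULT only fills an omitted column; an explicit NULL is still allowed → nullable.
- credits: CHECK does not forbid NULL (a CHECK constraint passes when its expression is NULL) → nullable.
- name: part of the PRIMARY KEY, which implies NOT NULL → not nullable.
- building: no NOT NULL constraint applies → nullable.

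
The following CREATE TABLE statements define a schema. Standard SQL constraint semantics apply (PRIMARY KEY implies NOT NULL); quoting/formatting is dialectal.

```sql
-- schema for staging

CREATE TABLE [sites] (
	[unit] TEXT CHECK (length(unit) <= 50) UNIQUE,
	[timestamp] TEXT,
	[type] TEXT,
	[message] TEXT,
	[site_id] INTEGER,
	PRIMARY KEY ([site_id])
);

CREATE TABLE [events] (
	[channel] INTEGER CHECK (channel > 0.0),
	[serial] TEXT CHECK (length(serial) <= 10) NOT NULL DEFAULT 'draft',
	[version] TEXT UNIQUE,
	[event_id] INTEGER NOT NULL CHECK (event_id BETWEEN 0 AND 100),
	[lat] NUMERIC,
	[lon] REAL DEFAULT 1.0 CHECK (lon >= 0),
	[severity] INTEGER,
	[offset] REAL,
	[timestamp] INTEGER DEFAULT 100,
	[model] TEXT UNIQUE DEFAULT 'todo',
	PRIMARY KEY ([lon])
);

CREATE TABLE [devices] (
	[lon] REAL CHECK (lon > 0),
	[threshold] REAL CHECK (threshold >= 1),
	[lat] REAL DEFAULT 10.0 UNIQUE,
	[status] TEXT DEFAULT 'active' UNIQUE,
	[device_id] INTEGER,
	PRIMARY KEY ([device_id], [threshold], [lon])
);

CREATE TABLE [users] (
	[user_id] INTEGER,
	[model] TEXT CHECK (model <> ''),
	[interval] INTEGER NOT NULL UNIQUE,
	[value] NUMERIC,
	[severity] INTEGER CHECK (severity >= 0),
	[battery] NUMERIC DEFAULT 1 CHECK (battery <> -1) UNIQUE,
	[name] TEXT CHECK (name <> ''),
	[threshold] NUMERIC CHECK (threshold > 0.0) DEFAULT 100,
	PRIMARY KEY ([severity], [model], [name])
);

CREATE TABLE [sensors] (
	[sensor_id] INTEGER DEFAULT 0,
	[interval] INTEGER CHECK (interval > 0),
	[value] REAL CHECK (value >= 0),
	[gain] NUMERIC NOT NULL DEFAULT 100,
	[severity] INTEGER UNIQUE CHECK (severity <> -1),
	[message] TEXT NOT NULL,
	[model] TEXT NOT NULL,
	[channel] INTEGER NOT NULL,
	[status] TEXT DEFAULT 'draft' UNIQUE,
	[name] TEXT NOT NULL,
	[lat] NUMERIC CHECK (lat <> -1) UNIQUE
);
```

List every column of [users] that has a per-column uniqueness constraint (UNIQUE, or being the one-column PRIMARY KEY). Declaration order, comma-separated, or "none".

interval, battery

- user_id: no UNIQUE or single-column PK constraint.
- model: part of a composite PRIMARY KEY — only the tuple is unique, not this column on its own.
- interval: declared UNIQUE → unique.
- value: no UNIQUE or single-column PK constraint.
- severity: part of a composite PRIMARY KEY — only the tuple is unique, not this column on its own.
- battery: declared UNIQUE → unique.
- name: part of a composite PRIMARY KEY — only the tuple is unique, not this column on its own.
- threshold: no UNIQUE or single-column PK constraint.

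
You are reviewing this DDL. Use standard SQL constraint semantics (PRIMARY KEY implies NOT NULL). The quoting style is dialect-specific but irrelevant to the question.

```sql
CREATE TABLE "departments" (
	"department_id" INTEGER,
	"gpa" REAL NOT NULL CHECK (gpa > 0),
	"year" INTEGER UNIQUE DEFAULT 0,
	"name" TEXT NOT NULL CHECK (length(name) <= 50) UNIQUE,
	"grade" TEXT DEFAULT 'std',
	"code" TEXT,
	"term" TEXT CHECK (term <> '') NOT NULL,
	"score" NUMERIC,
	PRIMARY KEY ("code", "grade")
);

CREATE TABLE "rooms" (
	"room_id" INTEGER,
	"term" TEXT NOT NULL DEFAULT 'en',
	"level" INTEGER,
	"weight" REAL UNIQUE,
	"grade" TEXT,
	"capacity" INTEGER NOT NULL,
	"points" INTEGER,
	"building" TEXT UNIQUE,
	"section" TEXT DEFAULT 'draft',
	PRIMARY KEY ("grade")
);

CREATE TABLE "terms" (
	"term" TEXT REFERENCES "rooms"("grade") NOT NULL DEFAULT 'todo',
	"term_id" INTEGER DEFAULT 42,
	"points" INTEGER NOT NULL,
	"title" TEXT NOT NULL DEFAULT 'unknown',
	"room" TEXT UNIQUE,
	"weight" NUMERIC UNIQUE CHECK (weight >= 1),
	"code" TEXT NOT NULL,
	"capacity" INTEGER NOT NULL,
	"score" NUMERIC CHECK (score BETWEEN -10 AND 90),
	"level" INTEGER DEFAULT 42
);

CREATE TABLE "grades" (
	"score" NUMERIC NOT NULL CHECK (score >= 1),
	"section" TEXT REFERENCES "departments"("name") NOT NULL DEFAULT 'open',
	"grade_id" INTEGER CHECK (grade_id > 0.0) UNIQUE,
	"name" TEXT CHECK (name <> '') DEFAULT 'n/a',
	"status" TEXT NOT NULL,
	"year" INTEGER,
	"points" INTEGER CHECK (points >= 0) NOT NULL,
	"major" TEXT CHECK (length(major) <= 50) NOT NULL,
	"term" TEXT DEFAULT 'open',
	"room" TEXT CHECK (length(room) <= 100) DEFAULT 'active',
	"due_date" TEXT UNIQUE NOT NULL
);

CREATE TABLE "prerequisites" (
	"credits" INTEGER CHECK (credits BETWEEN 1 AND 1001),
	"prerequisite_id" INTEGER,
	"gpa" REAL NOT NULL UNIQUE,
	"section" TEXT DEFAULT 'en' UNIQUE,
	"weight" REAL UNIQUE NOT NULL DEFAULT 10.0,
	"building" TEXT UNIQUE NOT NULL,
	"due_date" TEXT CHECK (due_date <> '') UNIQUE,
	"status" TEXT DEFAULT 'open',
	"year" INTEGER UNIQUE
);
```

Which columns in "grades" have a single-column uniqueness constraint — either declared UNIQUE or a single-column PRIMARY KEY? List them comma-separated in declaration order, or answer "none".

grade_id, due_date

- score: no UNIQUE or single-column PK constraint.
- section: no UNIQUE or single-column PK constraint.
- grade_id: declared UNIQUE → unique.
- name: no UNIQUE or single-column PK constraint.
- status: no UNIQUE or single-column PK constraint.
- year: no UNIQUE or single-column PK constraint.
- points: no UNIQUE or single-column PK constraint.
- major: no UNIQUE or single-column PK constraint.
- term: no UNIQUE or single-column PK constraint.
- room: no UNIQUE or single-column PK constraint.
- due_date: declared UNIQUE → unique.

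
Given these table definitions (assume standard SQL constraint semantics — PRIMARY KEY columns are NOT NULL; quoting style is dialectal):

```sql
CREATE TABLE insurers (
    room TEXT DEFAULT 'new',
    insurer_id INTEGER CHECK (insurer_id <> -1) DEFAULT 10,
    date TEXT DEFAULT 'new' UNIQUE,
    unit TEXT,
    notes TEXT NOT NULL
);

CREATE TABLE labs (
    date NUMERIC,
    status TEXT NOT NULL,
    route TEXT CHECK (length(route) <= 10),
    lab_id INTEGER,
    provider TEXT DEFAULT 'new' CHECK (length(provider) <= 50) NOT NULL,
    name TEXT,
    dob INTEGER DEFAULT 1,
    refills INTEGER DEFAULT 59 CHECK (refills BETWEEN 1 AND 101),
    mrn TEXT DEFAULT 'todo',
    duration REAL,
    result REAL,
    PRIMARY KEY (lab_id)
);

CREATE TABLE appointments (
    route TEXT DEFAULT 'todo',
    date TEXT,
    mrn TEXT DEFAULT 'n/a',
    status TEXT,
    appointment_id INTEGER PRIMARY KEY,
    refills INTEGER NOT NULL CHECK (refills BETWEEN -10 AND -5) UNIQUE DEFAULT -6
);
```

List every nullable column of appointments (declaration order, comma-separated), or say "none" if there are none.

- route: DEFAULT only fills an omitted column; an explicit NULL is still allowed → nullable.
- date: no NOT NULL constraint applies → nullable.
- mrn: DEFAULT only fills an omitted column; an explicit NULL is still allowed → nullable.
- status: no NOT NULL constraint applies → nullable.
- appointment_id: part of the PRIMARY KEY, which implies NOT NULL → not nullable.
- refills: declared NOT NULL → not nullable.

route, date, mrn, status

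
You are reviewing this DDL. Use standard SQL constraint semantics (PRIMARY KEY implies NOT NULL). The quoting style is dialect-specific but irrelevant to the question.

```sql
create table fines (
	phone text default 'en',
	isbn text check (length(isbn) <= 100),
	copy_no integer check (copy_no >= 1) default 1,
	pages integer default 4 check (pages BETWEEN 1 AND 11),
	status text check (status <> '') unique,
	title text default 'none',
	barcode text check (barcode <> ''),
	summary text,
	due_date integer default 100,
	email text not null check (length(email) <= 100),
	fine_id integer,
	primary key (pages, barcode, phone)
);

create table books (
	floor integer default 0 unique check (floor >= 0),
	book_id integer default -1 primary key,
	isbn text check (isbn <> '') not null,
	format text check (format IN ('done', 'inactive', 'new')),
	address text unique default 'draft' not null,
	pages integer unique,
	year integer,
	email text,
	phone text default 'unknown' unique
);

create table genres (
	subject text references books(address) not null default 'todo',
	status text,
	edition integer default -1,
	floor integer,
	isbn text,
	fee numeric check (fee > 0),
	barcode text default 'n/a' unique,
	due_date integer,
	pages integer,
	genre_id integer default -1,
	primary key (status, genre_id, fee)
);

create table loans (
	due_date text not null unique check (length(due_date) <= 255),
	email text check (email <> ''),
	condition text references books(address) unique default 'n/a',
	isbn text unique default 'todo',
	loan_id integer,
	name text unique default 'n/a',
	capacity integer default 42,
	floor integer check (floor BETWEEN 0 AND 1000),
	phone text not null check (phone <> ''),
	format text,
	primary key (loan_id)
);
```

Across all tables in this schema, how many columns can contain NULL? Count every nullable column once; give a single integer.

26

fines: 7 nullable (isbn, copy_no, status, title, summary, due_date, fine_id — PK (pages, barcode, phone) and explicit NOT NULL columns excluded).
books: 6 nullable (floor, format, pages, year, email, phone — PK (book_id) and explicit NOT NULL columns excluded).
genres: 6 nullable (edition, floor, isbn, barcode, due_date, pages — PK (status, genre_id, fee) and explicit NOT NULL columns excluded).
loans: 7 nullable (email, condition, isbn, name, capacity, floor, format — PK (loan_id) and explicit NOT NULL columns excluded).
Total: 7 + 6 + 6 + 7 = 26.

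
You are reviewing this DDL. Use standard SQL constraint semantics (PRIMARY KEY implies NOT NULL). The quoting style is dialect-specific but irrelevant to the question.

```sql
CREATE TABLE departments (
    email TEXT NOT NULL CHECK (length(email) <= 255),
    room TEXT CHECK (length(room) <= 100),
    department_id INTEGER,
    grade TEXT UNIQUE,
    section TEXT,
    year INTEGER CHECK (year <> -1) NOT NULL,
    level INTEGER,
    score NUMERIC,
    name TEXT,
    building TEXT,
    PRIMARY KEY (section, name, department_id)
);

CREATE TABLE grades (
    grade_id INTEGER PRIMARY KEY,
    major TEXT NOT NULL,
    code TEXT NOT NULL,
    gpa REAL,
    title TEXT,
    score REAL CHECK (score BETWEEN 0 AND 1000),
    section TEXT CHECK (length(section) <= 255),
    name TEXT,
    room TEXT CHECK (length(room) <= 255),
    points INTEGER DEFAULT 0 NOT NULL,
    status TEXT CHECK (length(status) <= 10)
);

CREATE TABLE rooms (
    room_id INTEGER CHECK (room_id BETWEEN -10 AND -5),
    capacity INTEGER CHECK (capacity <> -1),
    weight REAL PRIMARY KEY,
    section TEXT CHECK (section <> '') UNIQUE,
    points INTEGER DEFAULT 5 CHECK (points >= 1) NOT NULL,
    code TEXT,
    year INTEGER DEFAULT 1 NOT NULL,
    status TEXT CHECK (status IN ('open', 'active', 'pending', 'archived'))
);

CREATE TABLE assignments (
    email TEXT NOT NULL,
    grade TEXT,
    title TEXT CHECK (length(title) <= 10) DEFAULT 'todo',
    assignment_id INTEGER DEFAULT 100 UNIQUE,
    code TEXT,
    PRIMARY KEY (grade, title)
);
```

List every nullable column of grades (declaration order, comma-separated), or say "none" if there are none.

- grade_id: part of the PRIMARY KEY, which implies NOT NULL → not nullable.
- major: declared NOT NULL → not nullable.
- code: declared NOT NULL → not nullable.
- gpa: no NOT NULL constraint applies → nullable.
- title: no NOT NULL constraint applies → nullable.
- score: CHECK does not forbid NULL (a CHECK constraint passes when its expression is NULL) → nullable.
- section: CHECK does not forbid NULL (a CHECK constraint passes when its expression is NULL) → nullable.
- name: no NOT NULL constraint applies → nullable.
- room: CHECK does not forbid NULL (a CHECK constraint passes when its expression is NULL) → nullable.
- points: declared NOT NULL → not nullable.
- status: CHECK does not forbid NULL (a CHECK constraint passes when its expression is NULL) → nullable.

gpa, title, score, section, name, room, status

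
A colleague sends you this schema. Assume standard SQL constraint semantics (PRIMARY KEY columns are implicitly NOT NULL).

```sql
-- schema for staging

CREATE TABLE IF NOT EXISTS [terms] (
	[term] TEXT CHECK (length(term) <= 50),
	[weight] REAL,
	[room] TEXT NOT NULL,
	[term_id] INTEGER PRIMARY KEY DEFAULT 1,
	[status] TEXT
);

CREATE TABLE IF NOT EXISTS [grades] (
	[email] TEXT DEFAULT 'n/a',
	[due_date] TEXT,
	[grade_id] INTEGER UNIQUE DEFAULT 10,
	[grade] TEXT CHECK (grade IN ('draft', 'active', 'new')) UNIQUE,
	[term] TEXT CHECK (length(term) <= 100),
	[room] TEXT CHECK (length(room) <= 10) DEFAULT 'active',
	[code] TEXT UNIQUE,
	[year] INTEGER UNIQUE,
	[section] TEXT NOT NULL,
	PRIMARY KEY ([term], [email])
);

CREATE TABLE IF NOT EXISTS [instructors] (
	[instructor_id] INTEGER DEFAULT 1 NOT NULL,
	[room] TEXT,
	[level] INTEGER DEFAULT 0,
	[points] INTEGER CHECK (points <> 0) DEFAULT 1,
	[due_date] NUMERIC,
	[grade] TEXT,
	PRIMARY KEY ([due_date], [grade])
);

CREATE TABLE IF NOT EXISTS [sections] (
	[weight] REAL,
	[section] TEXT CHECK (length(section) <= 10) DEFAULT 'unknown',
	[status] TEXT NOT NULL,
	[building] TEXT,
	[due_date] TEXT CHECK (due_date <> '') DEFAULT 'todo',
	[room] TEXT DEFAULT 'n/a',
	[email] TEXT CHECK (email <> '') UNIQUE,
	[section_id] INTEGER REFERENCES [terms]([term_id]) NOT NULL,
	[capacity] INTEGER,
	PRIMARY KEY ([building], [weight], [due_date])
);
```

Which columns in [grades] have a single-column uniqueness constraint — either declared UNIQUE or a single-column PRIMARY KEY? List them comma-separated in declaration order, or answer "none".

- email: part of a composite PRIMARY KEY — only the tuple is unique, not this column on its own.
- due_date: no UNIQUE or single-column PK constraint.
- grade_id: declared UNIQUE → unique.
- grade: declared UNIQUE → unique.
- term: part of a composite PRIMARY KEY — only the tuple is unique, not this column on its own.
- room: no UNIQUE or single-column PK constraint.
- code: declared UNIQUE → unique.
- year: declared UNIQUE → unique.
- section: no UNIQUE or single-column PK constraint.

grade_id, grade, code, year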